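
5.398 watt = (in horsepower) 0.007239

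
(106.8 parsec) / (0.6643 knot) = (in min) 1.607e+17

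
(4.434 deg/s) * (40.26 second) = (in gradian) 198.3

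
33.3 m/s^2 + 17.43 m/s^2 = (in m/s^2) 50.73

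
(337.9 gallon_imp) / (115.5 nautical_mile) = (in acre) 1.775e-09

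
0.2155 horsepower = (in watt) 160.7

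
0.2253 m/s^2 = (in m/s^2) 0.2253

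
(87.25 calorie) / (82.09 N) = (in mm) 4447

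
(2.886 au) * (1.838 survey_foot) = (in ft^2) 2.603e+12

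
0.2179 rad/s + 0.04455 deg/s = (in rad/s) 0.2187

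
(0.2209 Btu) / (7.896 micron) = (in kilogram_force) 3.01e+06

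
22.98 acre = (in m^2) 9.3e+04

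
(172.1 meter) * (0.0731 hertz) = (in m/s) 12.58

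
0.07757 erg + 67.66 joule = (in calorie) 16.17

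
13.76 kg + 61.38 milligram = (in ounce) 485.4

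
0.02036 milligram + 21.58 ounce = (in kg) 0.6118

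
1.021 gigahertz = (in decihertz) 1.021e+10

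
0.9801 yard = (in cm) 89.62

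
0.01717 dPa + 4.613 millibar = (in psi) 0.06691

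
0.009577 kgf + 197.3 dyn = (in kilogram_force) 0.009778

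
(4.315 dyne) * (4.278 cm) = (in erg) 18.46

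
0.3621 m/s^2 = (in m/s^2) 0.3621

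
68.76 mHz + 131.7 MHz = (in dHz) 1.317e+09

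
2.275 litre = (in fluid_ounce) 76.93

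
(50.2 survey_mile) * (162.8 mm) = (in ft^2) 1.416e+05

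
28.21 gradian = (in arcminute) 1523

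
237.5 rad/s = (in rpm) 2268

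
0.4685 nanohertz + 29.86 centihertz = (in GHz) 2.986e-10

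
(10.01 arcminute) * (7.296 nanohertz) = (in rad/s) 2.124e-11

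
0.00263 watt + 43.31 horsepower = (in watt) 3.23e+04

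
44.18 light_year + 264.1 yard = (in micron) 4.18e+23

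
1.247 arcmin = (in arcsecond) 74.82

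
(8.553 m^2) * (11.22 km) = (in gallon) 2.535e+07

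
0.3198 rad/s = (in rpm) 3.054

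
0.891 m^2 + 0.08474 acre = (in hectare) 0.03438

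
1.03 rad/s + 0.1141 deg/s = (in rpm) 9.855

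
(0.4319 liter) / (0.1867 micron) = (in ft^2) 2.49e+04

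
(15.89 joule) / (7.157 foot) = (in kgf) 0.7428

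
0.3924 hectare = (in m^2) 3924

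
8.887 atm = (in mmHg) 6754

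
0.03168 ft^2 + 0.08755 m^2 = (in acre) 2.236e-05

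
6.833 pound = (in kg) 3.099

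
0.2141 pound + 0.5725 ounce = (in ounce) 3.998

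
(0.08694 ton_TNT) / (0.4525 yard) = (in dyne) 8.791e+13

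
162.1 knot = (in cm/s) 8339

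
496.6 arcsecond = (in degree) 0.1379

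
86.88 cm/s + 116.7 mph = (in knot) 103.1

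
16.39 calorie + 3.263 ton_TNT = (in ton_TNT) 3.263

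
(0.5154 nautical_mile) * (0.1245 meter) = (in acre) 0.02937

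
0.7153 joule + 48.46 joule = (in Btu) 0.04661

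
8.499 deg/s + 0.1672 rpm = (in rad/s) 0.1658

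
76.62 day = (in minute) 1.103e+05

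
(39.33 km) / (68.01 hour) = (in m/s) 0.1606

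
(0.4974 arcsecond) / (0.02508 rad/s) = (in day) 1.113e-09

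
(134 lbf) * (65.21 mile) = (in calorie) 1.495e+07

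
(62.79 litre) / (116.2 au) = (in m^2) 3.612e-15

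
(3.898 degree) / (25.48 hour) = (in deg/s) 4.25e-05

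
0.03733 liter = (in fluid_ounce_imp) 1.314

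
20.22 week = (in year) 0.3878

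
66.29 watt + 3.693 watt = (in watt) 69.98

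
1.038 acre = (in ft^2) 4.522e+04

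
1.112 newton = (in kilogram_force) 0.1134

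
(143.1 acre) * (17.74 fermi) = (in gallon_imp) 2.26e-06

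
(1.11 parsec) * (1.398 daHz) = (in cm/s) 4.788e+19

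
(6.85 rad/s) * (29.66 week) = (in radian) 1.229e+08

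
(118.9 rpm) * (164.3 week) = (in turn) 1.969e+08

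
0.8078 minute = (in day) 0.000561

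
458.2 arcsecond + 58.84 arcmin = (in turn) 0.003078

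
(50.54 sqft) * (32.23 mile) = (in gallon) 6.434e+07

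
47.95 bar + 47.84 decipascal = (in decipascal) 4.795e+07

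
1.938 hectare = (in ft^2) 2.086e+05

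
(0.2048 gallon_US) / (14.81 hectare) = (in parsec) 1.696e-25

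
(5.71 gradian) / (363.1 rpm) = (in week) 3.9e-09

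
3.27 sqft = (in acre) 7.507e-05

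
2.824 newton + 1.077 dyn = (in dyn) 2.824e+05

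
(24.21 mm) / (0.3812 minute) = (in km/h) 0.003811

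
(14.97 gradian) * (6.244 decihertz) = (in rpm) 1.402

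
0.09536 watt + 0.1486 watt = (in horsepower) 0.0003272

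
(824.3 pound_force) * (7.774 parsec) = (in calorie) 2.102e+20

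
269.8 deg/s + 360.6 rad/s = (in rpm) 3488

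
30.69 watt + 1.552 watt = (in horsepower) 0.04324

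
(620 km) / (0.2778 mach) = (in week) 0.01084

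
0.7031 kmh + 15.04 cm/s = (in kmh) 1.245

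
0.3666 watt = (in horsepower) 0.0004916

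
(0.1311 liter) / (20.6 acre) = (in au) 1.051e-20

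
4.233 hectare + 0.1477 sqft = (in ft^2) 4.556e+05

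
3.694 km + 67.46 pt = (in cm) 3.694e+05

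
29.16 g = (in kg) 0.02916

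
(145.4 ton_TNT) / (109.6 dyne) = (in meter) 5.551e+14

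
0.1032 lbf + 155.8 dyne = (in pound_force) 0.1036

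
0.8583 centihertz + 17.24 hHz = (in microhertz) 1.724e+09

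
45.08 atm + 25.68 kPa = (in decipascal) 4.593e+07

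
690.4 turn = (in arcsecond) 8.948e+08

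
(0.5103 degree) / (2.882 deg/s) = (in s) 0.1771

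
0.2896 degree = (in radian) 0.005054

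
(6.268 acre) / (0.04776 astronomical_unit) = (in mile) 2.206e-09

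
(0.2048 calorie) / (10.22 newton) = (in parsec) 2.717e-18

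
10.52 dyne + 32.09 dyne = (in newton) 0.0004261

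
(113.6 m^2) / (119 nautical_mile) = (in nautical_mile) 2.783e-07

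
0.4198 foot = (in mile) 7.951e-05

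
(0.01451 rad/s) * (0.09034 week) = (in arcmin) 2.725e+06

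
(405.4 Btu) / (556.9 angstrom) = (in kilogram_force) 7.832e+11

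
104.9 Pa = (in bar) 0.001049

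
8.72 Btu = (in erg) 9.2e+10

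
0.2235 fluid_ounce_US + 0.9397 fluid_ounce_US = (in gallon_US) 0.009088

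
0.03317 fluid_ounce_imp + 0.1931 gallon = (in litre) 0.7319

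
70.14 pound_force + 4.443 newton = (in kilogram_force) 32.27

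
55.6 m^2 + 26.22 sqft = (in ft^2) 624.7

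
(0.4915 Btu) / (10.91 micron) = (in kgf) 4.847e+06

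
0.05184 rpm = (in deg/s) 0.311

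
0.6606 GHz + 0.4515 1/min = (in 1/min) 3.964e+10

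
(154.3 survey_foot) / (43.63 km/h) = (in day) 4.491e-05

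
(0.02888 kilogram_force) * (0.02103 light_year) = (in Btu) 5.341e+10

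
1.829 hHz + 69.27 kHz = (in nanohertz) 6.945e+13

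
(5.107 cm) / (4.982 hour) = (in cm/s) 0.0002847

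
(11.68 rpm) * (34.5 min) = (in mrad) 2.532e+06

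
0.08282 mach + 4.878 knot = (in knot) 59.69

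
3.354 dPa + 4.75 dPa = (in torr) 0.006078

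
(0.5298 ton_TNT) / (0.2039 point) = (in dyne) 3.082e+18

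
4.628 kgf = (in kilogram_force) 4.628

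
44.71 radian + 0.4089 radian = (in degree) 2585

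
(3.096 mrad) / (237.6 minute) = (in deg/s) 1.244e-05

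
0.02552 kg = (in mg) 2.552e+04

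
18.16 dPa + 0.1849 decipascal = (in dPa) 18.34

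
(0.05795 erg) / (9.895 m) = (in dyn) 5.856e-05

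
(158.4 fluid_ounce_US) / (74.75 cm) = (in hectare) 6.267e-07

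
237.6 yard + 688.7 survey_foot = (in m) 427.2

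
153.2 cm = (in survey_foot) 5.026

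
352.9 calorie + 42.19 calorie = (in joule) 1653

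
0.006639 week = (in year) 0.0001273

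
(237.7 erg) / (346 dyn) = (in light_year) 7.262e-19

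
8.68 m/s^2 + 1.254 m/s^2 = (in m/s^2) 9.934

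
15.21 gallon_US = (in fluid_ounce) 1947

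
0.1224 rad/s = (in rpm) 1.169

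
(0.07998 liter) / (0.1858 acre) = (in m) 1.064e-07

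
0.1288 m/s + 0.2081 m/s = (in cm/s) 33.69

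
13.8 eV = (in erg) 2.211e-11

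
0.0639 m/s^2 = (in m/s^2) 0.0639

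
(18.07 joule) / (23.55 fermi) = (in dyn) 7.673e+19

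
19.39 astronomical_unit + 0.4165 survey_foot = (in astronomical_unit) 19.39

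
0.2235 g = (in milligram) 223.5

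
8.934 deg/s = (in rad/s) 0.1559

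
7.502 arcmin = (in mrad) 2.182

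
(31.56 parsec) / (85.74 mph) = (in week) 4.201e+10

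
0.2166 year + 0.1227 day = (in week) 11.31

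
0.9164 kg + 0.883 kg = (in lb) 3.967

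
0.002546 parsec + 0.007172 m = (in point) 2.227e+17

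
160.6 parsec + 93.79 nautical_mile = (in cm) 4.956e+20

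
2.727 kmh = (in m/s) 0.7575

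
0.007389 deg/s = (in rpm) 0.001231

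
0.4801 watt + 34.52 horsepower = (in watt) 2.574e+04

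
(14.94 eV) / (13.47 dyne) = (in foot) 5.83e-14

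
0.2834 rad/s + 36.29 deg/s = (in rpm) 8.755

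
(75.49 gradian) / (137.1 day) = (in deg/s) 5.736e-06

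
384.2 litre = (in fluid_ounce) 1.299e+04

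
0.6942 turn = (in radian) 4.362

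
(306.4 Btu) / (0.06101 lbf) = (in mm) 1.191e+09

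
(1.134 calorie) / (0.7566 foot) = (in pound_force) 4.625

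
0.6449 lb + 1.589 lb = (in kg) 1.013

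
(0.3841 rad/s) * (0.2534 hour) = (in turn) 55.77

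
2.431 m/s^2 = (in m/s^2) 2.431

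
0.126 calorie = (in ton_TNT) 1.26e-10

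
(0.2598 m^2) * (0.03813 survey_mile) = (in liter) 1.594e+04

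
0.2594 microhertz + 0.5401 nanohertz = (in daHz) 2.599e-08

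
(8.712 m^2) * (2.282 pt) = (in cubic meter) 0.007013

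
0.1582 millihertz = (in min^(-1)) 0.009492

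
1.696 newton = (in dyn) 1.696e+05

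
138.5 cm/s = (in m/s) 1.385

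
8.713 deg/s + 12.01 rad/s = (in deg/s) 696.8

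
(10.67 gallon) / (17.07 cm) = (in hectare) 2.366e-05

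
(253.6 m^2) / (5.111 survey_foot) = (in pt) 4.615e+05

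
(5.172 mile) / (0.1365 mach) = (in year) 5.679e-06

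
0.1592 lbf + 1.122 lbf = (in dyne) 5.699e+05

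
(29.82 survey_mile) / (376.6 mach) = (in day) 4.332e-06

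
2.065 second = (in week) 3.414e-06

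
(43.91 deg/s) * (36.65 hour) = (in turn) 1.609e+04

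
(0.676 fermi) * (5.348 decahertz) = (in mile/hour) 8.087e-14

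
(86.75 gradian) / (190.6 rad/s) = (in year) 2.267e-10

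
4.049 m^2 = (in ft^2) 43.58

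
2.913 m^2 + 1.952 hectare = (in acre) 4.824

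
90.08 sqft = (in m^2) 8.369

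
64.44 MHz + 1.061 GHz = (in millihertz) 1.125e+12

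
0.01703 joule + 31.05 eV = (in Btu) 1.614e-05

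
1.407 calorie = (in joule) 5.887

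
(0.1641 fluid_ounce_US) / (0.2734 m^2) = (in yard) 1.941e-05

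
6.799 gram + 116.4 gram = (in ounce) 4.346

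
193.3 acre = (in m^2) 7.823e+05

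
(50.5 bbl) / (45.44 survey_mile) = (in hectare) 1.098e-08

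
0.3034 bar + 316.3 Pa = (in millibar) 306.6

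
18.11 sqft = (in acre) 0.0004157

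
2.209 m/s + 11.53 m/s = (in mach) 0.04035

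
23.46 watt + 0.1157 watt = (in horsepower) 0.03162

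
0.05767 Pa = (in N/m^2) 0.05767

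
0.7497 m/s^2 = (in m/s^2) 0.7497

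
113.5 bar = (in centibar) 1.135e+04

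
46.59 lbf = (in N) 207.2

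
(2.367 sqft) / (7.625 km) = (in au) 1.928e-16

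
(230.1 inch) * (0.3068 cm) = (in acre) 4.431e-06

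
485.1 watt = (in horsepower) 0.6505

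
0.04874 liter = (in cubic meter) 4.874e-05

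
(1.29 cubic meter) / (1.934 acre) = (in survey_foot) 0.0005408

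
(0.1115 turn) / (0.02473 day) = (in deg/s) 0.01879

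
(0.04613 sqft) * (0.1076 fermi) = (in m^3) 4.611e-19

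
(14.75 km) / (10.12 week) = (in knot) 0.004684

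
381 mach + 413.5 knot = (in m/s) 1.299e+05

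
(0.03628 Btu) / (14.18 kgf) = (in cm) 27.53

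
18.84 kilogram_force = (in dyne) 1.848e+07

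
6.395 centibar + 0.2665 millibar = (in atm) 0.06338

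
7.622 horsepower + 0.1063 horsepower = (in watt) 5763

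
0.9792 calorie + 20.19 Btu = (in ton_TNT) 5.092e-06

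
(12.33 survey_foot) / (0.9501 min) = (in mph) 0.1475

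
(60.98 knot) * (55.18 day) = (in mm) 1.496e+11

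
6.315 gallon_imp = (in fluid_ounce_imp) 1010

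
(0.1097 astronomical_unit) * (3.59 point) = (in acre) 5136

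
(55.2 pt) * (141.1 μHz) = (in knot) 5.341e-06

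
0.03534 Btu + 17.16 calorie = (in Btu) 0.1034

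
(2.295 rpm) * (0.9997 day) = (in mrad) 2.076e+07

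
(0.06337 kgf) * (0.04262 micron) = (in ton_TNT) 6.33e-18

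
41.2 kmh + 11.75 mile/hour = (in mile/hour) 37.35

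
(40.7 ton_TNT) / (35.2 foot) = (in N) 1.587e+10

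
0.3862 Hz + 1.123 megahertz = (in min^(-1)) 6.738e+07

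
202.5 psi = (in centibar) 1396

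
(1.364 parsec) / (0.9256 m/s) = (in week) 7.518e+10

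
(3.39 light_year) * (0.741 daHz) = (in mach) 6.98e+14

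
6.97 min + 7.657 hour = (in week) 0.04627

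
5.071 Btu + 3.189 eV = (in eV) 3.339e+22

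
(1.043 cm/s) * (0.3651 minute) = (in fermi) 2.285e+14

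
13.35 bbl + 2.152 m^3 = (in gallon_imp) 940.3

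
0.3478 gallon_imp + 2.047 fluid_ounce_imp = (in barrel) 0.01031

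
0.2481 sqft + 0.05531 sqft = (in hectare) 2.819e-06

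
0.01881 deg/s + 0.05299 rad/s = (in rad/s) 0.05332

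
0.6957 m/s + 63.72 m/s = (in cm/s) 6442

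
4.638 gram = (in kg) 0.004638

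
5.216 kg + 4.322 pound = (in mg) 7.176e+06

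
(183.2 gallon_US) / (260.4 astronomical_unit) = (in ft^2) 1.916e-13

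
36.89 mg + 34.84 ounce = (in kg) 0.9877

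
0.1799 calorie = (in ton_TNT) 1.799e-10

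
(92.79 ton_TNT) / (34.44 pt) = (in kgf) 3.258e+12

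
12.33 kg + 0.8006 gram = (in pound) 27.18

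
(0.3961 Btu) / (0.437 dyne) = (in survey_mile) 5.942e+04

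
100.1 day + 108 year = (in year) 108.3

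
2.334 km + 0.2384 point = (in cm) 2.334e+05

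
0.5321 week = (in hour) 89.39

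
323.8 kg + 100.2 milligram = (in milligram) 3.238e+08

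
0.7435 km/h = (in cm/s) 20.65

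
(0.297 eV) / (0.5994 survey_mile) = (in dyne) 4.933e-18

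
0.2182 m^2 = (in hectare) 2.182e-05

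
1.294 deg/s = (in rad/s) 0.02258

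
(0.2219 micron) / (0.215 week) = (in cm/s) 1.707e-10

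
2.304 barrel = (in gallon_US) 96.77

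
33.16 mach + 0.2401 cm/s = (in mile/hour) 2.526e+04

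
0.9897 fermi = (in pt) 2.805e-12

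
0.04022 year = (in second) 1.268e+06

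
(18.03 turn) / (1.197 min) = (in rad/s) 1.577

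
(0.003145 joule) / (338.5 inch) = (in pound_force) 8.223e-05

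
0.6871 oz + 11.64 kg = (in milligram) 1.166e+07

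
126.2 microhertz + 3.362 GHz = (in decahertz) 3.362e+08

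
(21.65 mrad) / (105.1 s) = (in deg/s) 0.0118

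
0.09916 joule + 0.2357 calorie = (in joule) 1.085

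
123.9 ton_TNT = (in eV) 3.236e+30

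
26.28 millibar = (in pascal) 2628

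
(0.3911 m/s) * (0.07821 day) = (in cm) 2.643e+05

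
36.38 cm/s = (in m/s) 0.3638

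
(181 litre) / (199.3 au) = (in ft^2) 6.535e-14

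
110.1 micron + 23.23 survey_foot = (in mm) 7081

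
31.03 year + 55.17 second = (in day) 1.133e+04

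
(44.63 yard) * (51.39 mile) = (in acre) 834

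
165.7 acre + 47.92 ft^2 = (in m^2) 6.706e+05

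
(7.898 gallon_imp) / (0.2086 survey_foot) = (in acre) 0.0001395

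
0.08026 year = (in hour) 703.1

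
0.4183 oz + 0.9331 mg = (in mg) 1.186e+04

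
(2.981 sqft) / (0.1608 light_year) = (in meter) 1.82e-16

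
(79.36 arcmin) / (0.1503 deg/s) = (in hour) 0.002444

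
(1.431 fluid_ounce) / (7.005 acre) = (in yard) 1.633e-09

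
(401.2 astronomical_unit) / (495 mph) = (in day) 3.139e+06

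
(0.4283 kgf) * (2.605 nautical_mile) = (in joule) 2.026e+04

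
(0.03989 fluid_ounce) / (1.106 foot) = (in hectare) 3.499e-10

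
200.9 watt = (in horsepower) 0.2694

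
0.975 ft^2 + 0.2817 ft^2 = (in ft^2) 1.257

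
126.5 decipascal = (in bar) 0.0001265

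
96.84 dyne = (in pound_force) 0.0002177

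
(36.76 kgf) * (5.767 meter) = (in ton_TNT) 4.969e-07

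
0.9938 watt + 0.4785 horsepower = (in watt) 357.8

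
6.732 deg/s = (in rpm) 1.122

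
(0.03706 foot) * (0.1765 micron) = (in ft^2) 2.146e-08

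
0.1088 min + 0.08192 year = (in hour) 717.6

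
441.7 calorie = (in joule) 1848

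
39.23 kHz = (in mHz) 3.923e+07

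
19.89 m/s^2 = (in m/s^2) 19.89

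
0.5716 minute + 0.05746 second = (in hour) 0.009543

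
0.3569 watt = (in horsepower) 0.0004786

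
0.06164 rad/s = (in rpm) 0.5886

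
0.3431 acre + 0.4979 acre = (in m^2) 3403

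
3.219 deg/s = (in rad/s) 0.05618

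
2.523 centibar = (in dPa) 2.523e+04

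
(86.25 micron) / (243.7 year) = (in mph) 2.51e-14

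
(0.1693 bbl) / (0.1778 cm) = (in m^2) 15.14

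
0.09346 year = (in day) 34.11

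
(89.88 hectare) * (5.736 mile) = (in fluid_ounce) 2.806e+14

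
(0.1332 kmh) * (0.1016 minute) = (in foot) 0.74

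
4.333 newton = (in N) 4.333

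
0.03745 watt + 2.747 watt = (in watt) 2.784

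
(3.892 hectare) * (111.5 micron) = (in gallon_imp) 954.6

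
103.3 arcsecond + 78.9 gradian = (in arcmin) 4262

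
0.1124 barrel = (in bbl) 0.1124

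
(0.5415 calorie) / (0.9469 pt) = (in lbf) 1525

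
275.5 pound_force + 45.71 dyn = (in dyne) 1.225e+08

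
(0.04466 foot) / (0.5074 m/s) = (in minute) 0.0004471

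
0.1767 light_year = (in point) 4.739e+18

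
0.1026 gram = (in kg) 0.0001026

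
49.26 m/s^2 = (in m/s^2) 49.26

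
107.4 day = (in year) 0.2942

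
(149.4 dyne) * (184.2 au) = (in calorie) 9.84e+09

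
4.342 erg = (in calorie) 1.038e-07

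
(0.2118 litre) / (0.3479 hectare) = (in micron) 0.06088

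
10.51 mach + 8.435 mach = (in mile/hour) 1.443e+04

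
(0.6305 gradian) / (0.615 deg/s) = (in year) 2.926e-08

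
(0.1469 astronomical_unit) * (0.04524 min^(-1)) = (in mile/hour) 3.707e+07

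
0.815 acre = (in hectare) 0.3298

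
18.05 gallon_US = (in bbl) 0.4298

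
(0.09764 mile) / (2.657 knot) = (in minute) 1.916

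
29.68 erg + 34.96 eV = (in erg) 29.68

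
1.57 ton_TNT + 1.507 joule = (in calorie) 1.57e+09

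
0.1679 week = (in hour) 28.21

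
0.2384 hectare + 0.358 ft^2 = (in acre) 0.5891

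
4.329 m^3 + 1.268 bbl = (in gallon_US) 1197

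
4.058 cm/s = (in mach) 0.0001192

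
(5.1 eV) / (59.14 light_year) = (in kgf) 1.489e-37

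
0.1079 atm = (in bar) 0.1093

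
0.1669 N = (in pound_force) 0.03752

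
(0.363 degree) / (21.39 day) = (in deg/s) 1.964e-07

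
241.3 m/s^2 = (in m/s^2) 241.3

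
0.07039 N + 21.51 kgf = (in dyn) 2.11e+07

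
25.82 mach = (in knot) 1.709e+04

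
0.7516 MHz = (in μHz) 7.516e+11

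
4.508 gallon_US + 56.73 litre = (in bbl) 0.4642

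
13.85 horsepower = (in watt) 1.033e+04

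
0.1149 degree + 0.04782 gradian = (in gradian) 0.1755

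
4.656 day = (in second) 4.023e+05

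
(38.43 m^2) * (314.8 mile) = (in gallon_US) 5.143e+09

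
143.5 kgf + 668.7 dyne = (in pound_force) 316.4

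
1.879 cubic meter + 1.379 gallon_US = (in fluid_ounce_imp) 6.632e+04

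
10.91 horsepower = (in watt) 8136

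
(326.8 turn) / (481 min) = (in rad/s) 0.07115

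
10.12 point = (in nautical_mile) 1.928e-06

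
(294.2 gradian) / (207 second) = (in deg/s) 1.279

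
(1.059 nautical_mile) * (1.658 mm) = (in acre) 0.0008035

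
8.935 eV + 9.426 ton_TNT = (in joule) 3.944e+10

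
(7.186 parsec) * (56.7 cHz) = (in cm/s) 1.257e+19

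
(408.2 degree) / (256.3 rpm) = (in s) 0.2654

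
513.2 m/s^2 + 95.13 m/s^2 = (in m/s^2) 608.3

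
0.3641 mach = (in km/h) 446.3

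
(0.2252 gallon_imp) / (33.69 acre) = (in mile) 4.666e-12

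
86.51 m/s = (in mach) 0.2541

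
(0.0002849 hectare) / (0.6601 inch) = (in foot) 557.5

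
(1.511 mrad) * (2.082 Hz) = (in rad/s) 0.003146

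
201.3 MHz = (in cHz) 2.013e+10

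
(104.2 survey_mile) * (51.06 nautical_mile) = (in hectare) 1.586e+06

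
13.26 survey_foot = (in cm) 404.2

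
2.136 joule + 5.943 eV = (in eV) 1.333e+19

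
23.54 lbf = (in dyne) 1.047e+07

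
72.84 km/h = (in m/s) 20.23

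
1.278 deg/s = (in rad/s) 0.02231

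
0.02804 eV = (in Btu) 4.258e-24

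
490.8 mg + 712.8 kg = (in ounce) 2.514e+04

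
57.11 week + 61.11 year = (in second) 1.962e+09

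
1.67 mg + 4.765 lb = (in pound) 4.765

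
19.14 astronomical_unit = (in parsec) 9.279e-05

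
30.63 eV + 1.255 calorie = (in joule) 5.251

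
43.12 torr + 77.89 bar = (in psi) 1131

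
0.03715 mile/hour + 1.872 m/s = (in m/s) 1.889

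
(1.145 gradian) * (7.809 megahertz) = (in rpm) 1.341e+06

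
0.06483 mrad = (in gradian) 0.004127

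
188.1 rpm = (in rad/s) 19.7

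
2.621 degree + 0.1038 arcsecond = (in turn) 0.007281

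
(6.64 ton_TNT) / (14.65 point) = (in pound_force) 1.208e+12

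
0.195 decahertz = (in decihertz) 19.5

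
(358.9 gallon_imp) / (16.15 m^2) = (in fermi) 1.01e+14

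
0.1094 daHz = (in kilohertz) 0.001094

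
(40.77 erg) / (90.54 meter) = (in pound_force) 1.012e-08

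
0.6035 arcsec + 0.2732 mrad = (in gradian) 0.01758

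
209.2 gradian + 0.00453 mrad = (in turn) 0.523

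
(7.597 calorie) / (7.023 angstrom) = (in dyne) 4.526e+15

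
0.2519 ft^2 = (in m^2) 0.0234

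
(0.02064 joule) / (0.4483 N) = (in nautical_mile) 2.486e-05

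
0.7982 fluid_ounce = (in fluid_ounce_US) 0.7982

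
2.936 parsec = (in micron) 9.06e+22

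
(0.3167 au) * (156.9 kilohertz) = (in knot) 1.445e+16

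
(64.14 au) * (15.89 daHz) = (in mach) 4.478e+12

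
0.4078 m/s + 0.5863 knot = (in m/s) 0.7094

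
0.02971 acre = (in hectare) 0.01202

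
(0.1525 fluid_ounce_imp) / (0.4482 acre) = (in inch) 9.405e-08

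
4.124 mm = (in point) 11.69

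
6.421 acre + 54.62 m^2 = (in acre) 6.434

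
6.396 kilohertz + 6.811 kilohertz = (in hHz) 132.1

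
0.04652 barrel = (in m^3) 0.007396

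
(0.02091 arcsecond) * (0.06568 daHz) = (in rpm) 6.358e-07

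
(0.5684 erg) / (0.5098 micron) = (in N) 0.1115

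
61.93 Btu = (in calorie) 1.562e+04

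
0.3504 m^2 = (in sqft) 3.772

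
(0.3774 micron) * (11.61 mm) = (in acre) 1.083e-12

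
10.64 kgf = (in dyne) 1.043e+07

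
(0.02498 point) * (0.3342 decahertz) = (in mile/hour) 6.588e-05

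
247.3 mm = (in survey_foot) 0.8114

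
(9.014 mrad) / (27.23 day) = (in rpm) 3.659e-08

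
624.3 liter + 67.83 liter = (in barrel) 4.353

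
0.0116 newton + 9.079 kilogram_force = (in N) 89.05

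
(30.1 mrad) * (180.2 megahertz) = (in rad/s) 5.424e+06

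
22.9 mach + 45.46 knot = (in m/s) 7821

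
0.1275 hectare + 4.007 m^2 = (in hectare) 0.1279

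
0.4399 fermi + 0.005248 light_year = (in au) 331.9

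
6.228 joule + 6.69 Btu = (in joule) 7065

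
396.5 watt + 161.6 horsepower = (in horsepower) 162.1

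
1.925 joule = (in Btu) 0.001825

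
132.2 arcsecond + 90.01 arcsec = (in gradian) 0.06858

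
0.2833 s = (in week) 4.684e-07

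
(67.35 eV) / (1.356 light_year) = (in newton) 8.411e-34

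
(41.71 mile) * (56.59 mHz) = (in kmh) 1.368e+04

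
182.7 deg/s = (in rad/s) 3.189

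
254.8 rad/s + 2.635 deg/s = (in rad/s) 254.8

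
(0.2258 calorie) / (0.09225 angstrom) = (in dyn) 1.024e+16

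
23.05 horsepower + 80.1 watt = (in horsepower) 23.16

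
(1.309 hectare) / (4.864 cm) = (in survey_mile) 167.2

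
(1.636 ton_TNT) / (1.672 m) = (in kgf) 4.175e+08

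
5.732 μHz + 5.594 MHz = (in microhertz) 5.594e+12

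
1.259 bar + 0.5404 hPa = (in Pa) 1.26e+05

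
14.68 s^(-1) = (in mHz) 1.468e+04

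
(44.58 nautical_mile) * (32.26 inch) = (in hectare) 6.765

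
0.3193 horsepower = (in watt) 238.1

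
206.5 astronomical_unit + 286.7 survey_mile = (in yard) 3.378e+13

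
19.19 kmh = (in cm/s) 533.1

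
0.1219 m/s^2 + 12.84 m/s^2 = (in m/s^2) 12.96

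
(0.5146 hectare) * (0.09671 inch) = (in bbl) 79.51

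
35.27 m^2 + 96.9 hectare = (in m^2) 9.69e+05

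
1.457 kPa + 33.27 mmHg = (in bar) 0.05893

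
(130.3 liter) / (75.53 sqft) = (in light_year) 1.963e-18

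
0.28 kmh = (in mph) 0.174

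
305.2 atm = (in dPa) 3.092e+08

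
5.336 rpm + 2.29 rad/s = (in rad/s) 2.849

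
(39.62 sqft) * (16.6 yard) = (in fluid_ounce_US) 1.889e+06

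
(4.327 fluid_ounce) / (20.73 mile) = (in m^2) 3.836e-09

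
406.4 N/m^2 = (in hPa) 4.064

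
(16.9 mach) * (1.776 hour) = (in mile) 2.286e+04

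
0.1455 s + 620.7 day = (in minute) 8.938e+05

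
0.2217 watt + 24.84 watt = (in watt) 25.06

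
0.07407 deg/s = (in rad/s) 0.001293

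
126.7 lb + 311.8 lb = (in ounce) 7016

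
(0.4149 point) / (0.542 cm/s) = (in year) 8.563e-10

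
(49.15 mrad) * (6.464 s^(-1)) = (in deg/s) 18.2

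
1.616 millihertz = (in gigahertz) 1.616e-12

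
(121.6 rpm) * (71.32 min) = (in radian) 5.449e+04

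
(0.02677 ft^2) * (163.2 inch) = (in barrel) 0.06484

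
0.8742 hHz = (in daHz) 8.742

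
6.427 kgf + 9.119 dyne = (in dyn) 6.303e+06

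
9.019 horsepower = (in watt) 6725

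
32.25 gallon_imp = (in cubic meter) 0.1466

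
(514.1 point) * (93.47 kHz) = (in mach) 49.79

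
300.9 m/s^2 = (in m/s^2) 300.9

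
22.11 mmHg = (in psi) 0.4275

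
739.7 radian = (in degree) 4.238e+04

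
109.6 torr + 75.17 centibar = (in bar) 0.8978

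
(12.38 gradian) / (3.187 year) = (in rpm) 1.848e-08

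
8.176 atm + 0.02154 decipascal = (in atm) 8.176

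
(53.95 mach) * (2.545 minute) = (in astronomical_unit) 1.875e-05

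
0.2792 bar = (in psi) 4.049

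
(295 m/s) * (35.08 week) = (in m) 6.259e+09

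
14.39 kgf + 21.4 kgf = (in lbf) 78.9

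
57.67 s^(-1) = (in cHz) 5767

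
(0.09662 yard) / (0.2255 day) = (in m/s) 4.535e-06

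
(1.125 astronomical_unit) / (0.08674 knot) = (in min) 6.286e+10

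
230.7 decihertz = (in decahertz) 2.307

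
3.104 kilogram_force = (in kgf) 3.104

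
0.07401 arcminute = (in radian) 2.153e-05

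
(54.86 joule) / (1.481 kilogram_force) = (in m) 3.777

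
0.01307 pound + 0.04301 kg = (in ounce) 1.726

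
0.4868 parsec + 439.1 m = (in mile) 9.334e+12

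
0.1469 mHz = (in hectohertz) 1.469e-06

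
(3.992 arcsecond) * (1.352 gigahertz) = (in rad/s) 2.617e+04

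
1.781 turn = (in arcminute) 3.847e+04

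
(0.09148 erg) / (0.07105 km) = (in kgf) 1.313e-11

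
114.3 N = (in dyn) 1.143e+07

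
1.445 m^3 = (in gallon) 381.7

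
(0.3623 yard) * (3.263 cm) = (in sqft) 0.1164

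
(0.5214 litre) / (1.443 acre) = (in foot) 2.929e-07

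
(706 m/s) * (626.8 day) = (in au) 0.2556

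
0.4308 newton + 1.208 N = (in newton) 1.639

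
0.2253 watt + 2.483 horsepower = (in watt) 1852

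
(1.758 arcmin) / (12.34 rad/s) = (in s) 4.144e-05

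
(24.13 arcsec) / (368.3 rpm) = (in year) 9.618e-14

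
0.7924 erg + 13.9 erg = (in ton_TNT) 3.512e-16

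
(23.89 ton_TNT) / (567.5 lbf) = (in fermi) 3.96e+22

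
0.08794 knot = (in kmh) 0.1629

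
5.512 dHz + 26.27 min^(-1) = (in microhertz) 9.89e+05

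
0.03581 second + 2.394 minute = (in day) 0.001663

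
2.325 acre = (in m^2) 9409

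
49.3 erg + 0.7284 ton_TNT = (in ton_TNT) 0.7284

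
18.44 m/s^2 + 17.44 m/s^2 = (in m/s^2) 35.88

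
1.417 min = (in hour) 0.02362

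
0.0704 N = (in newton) 0.0704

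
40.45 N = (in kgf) 4.125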